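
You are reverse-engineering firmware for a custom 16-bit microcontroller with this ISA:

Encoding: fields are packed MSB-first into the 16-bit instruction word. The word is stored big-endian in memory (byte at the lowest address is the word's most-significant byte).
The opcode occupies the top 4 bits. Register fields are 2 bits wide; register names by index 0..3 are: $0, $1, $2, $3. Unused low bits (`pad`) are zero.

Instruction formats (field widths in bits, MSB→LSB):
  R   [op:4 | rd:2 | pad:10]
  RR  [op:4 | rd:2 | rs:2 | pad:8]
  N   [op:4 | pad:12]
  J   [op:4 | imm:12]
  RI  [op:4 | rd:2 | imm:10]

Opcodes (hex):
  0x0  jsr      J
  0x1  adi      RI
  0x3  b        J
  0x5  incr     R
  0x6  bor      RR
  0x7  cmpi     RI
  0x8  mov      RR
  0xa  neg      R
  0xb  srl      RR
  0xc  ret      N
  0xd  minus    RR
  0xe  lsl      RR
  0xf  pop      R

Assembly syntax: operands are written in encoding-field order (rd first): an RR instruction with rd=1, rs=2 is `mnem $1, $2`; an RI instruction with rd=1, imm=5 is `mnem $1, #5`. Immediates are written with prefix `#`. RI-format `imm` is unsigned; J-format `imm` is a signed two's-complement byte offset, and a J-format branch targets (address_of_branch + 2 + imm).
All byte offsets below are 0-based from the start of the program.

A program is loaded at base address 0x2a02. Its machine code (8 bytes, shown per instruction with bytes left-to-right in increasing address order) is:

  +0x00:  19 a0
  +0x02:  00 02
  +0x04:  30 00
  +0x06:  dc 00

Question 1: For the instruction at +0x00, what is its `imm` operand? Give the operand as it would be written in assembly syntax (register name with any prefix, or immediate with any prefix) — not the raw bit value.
[00] 19 a0 → 0x19a0
  top 4b → 0x1 → adi [RI]
  rd@[11:10]=0x2 ⇒ $2
  imm@[9:0]=0x1a0 ⇒ #416

#416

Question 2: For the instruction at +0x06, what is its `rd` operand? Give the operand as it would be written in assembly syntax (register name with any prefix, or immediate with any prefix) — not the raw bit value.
$3

off 0x06: read dc 00 as big → 0xdc00
  top 4b → 0xd → minus [RR]
  rd@[11:10]=0x3 ⇒ $3
  rs@[9:8]=0x0 ⇒ $0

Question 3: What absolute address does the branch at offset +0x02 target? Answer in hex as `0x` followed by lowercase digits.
[02] 00 02 → 0x0002
  top 4b → 0x0 → jsr [J]
  imm@[11:0]=0x2 ⇒ #2
  target = base 0x2a02 + off 0x02 + 2 + imm 2 = 0x2a08

0x2a08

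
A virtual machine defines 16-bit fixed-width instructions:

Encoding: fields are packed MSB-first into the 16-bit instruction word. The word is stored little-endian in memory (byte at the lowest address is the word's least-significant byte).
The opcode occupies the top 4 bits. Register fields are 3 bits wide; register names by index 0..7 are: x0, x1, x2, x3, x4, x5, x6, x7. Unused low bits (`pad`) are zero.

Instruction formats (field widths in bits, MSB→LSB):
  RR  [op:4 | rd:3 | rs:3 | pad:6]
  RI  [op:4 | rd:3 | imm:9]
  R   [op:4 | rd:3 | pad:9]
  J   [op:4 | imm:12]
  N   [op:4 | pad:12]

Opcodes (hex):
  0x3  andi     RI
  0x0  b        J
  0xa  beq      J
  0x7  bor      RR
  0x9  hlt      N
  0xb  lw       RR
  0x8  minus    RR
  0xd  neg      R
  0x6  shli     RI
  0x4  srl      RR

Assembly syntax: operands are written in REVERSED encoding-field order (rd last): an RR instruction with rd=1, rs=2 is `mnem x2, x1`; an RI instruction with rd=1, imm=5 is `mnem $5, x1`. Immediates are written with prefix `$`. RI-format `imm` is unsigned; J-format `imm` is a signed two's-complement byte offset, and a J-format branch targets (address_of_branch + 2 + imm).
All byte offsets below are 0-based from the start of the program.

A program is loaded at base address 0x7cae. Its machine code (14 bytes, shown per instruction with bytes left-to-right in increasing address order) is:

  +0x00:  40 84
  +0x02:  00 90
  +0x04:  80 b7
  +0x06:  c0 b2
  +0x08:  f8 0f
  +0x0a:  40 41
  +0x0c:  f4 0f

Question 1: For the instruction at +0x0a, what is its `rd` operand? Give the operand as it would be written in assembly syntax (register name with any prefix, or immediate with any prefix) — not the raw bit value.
x0

[0a] 40 41 → 0x4140
  op=0x4140>>12=0x4 ⇒ srl (RR)
  rd: (w>>9)&0x7=0x0 → x0
  rs: (w>>6)&0x7=0x5 → x5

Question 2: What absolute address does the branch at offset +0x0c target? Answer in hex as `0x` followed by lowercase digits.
@+0c  little-endian(f4 0f) = 0x0ff4
  opcode bits[15:12]=0x0: b/J
  imm@[11:0]=0xff4 (s12→-12) ⇒ $-12
  target = base 0x7cae + off 0x0c + 2 + imm -12 = 0x7cb0

0x7cb0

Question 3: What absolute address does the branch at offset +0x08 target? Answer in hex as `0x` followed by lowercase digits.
[08] f8 0f → 0x0ff8
  opcode bits[15:12]=0x0: b/J
  [11:0] imm=4088 (s12→-8) = $-8
  target = base 0x7cae + off 0x08 + 2 + imm -8 = 0x7cb0

0x7cb0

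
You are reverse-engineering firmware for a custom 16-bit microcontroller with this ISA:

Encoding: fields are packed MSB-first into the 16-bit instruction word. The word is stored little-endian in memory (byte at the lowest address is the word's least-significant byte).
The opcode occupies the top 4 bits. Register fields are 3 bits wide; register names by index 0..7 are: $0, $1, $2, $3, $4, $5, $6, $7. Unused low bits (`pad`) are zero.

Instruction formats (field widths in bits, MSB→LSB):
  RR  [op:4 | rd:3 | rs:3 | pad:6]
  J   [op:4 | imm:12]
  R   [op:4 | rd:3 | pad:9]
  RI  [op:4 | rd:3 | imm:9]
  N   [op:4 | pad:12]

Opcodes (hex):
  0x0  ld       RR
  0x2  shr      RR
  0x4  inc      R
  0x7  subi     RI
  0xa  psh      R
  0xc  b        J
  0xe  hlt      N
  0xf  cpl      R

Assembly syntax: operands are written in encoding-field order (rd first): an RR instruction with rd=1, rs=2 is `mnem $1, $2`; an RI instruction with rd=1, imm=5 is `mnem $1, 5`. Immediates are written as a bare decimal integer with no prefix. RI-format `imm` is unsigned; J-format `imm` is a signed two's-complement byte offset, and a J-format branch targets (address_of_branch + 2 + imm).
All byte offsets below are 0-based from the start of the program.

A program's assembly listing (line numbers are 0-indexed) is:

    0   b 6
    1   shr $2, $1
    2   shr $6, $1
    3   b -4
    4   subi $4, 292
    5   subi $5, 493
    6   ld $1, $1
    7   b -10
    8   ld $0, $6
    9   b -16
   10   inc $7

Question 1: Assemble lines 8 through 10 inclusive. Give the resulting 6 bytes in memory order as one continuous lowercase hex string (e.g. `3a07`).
L8: ld op=0x0:4|rd=0:3|rs=6:3|pad=0:6 ⇒ 0x0180 ⇒ little 80 01
L9: b op=0xc:4|imm=-16:12 ⇒ 0xcff0 ⇒ little f0 cf
L10: inc op=0x4:4|rd=7:3|pad=0:9 ⇒ 0x4e00 ⇒ little 00 4e

8001f0cf004e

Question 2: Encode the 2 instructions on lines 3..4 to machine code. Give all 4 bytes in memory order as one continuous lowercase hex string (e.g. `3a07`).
fccf2479

line 3 (b): pack op=0xc:4|imm=-4:12 = 0xcffc; little→ fc cf
line 4 (subi): pack op=0x7:4|rd=4:3|imm=292:9 = 0x7924; little→ 24 79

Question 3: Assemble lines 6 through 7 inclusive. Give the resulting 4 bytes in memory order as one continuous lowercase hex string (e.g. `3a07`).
line 6 (ld): pack op=0x0:4|rd=1:3|rs=1:3|pad=0:6 = 0x0240; little→ 40 02
line 7 (b): pack op=0xc:4|imm=-10:12 = 0xcff6; little→ f6 cf

4002f6cf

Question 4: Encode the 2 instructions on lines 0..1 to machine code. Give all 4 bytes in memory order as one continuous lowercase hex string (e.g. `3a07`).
06c04024

line 0 (b): pack op=0xc:4|imm=6:12 = 0xc006; little→ 06 c0
line 1 (shr): pack op=0x2:4|rd=2:3|rs=1:3|pad=0:6 = 0x2440; little→ 40 24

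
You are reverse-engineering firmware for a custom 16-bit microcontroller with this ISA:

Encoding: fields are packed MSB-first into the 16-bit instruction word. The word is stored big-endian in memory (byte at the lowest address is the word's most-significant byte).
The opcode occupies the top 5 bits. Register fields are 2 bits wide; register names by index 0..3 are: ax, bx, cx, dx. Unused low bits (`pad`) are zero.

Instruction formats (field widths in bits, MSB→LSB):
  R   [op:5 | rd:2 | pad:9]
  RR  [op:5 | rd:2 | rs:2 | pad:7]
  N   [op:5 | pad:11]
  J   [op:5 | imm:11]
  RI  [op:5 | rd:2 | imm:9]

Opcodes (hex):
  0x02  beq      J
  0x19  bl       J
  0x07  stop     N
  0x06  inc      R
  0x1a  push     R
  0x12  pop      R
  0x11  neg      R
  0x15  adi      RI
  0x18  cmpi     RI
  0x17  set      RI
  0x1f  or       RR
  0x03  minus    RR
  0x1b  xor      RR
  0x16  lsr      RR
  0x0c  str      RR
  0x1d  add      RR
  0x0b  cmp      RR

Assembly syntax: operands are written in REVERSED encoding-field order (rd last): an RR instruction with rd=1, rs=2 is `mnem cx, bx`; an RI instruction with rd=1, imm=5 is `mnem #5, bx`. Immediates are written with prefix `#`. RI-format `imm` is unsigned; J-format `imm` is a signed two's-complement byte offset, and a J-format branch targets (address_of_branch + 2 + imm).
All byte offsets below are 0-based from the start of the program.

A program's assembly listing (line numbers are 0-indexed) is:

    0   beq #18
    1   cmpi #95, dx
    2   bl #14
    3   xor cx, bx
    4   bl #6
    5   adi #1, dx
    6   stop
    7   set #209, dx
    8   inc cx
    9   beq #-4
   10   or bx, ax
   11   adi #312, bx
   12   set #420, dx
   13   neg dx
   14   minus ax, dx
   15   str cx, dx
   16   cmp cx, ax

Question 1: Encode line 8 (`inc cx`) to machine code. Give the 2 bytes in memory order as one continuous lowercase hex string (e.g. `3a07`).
3400

line 8 (inc): pack op=0x6:5|rd=2:2|pad=0:9 = 0x3400; big→ 34 00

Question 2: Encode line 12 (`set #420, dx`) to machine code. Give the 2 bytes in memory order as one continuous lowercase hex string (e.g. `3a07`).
bfa4

L12: set op=0x17:5|rd=3:2|imm=420:9 ⇒ 0xbfa4 ⇒ big bf a4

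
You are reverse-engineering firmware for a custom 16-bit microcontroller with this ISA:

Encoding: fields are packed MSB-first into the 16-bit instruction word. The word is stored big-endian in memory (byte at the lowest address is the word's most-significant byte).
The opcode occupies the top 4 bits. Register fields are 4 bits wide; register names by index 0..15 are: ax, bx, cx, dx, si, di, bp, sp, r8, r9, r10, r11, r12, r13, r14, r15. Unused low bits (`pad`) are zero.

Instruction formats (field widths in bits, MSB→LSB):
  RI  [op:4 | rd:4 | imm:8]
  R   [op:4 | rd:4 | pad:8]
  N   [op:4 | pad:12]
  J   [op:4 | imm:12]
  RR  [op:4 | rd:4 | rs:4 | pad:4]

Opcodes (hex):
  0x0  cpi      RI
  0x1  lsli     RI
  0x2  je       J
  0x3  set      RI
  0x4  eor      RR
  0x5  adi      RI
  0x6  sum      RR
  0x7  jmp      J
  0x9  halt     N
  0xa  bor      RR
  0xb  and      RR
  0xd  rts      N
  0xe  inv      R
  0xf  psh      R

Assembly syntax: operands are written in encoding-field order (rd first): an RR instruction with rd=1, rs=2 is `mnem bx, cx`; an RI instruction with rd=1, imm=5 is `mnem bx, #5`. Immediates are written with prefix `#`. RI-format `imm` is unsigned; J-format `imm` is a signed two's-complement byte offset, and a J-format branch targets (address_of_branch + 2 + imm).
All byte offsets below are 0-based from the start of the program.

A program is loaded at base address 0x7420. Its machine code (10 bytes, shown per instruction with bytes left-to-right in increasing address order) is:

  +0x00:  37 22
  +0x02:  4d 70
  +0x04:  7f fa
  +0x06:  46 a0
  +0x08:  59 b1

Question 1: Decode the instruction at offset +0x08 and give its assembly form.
adi r9, #177

@+08  big-endian(59 b1) = 0x59b1
  top 4b → 0x5 → adi [RI]
  rd@[11:8]=0x9 ⇒ r9
  imm@[7:0]=0xb1 ⇒ #177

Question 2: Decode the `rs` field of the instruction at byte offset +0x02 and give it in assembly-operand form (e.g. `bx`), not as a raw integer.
off 0x02: read 4d 70 as big → 0x4d70
  opcode bits[15:12]=0x4: eor/RR
  rd@[11:8]=0xd ⇒ r13
  rs@[7:4]=0x7 ⇒ sp

sp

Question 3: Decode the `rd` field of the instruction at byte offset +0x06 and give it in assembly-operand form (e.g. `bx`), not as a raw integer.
[06] 46 a0 → 0x46a0
  opcode bits[15:12]=0x4: eor/RR
  rd@[11:8]=0x6 ⇒ bp
  rs@[7:4]=0xa ⇒ r10

bp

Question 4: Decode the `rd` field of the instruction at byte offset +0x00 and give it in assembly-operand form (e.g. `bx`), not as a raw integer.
[00] 37 22 → 0x3722
  opcode bits[15:12]=0x3: set/RI
  [11:8] rd=7 = sp
  [7:0] imm=34 = #34

sp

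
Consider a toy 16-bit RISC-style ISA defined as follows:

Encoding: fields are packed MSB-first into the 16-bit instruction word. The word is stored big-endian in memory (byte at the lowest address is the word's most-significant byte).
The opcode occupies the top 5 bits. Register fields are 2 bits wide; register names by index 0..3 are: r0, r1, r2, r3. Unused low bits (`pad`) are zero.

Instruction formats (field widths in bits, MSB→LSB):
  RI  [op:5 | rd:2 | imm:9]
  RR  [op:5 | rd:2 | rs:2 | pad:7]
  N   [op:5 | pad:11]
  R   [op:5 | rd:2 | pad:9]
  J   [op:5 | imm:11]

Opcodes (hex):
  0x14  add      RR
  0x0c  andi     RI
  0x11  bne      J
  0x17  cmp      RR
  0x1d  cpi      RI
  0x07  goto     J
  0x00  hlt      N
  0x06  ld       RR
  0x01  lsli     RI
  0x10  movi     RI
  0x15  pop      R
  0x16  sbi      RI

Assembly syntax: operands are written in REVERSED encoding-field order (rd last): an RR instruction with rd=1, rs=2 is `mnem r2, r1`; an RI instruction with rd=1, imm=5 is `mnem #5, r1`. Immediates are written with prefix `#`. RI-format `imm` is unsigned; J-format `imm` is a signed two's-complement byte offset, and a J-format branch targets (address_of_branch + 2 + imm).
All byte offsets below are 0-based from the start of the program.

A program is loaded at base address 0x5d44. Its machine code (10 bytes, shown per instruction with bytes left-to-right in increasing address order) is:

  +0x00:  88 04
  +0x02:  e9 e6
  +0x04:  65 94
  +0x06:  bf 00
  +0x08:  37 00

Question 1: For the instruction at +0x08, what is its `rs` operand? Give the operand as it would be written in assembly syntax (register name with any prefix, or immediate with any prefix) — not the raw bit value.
+0x08: 37 00 ⇒ word 0x3700 (big)
  op=0x3700>>11=0x6 ⇒ ld (RR)
  rd: (w>>9)&0x3=0x3 → r3
  rs: (w>>7)&0x3=0x2 → r2

r2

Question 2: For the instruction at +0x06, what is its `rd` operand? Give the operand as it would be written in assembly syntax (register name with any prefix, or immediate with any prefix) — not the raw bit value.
r3

[06] bf 00 → 0xbf00
  top 5b → 0x17 → cmp [RR]
  rd@[10:9]=0x3 ⇒ r3
  rs@[8:7]=0x2 ⇒ r2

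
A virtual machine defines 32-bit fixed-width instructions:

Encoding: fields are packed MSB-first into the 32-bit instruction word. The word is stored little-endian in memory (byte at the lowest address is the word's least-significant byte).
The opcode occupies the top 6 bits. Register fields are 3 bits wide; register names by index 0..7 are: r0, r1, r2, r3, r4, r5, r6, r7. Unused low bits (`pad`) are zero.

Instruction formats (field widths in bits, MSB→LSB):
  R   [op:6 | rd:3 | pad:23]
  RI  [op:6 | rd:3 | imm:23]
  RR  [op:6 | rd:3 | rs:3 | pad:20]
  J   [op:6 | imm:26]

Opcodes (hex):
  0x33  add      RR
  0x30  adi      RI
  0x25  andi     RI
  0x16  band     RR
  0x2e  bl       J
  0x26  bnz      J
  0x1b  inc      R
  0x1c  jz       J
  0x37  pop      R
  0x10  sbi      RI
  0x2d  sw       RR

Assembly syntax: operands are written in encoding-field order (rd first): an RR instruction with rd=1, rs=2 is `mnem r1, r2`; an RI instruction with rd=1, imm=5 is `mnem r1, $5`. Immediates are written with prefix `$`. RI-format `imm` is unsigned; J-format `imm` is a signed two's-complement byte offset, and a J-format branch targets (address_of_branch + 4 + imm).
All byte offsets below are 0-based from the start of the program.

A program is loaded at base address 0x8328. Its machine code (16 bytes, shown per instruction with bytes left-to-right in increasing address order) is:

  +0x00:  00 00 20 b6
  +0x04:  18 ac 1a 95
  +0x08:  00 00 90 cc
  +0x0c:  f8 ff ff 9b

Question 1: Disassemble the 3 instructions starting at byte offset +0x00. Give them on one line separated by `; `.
sw r4, r2; andi r2, $1747992; add r1, r1

@+00  little-endian(00 00 20 b6) = 0xb6200000
  opcode bits[31:26]=0x2d: sw/RR
  [25:23] rd=4 = r4
  [22:20] rs=2 = r2
@+04  little-endian(18 ac 1a 95) = 0x951aac18
  opcode bits[31:26]=0x25: andi/RI
  [25:23] rd=2 = r2
  [22:0] imm=1747992 = $1747992
@+08  little-endian(00 00 90 cc) = 0xcc900000
  opcode bits[31:26]=0x33: add/RR
  [25:23] rd=1 = r1
  [22:20] rs=1 = r1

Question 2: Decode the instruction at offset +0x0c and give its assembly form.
bnz $-8

off 0x0c: read f8 ff ff 9b as little → 0x9bfffff8
  opcode bits[31:26]=0x26: bnz/J
  imm@[25:0]=0x3fffff8 (s26→-8) ⇒ $-8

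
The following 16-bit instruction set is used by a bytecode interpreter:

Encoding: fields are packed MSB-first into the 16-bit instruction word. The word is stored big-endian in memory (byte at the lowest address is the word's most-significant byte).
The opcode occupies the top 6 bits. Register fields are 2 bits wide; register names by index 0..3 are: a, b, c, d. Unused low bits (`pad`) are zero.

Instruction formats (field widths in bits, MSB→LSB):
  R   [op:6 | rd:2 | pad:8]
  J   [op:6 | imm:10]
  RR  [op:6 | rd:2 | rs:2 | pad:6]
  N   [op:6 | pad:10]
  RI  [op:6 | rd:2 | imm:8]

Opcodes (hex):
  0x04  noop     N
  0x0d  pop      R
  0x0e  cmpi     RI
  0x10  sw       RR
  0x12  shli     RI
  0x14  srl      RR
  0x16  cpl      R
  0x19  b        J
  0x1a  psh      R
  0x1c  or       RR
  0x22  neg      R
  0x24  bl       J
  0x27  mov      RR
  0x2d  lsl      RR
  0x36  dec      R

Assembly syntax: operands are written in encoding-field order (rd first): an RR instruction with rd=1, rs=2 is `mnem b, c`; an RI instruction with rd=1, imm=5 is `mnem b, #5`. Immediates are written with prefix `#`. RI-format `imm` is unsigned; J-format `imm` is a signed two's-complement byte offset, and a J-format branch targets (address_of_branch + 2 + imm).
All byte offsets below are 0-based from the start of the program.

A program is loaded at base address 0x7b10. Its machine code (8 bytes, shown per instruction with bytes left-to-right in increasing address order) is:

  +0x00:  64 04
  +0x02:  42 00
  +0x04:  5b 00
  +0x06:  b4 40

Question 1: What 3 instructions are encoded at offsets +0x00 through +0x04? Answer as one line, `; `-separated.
[00] 64 04 → 0x6404
  top 6b → 0x19 → b [J]
  [9:0] imm=4 = #4
[02] 42 00 → 0x4200
  top 6b → 0x10 → sw [RR]
  [9:8] rd=2 = c
  [7:6] rs=0 = a
[04] 5b 00 → 0x5b00
  top 6b → 0x16 → cpl [R]
  [9:8] rd=3 = d

b #4; sw c, a; cpl d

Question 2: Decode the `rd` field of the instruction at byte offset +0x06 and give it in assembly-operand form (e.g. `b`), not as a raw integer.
a

off 0x06: read b4 40 as big → 0xb440
  top 6b → 0x2d → lsl [RR]
  [9:8] rd=0 = a
  [7:6] rs=1 = b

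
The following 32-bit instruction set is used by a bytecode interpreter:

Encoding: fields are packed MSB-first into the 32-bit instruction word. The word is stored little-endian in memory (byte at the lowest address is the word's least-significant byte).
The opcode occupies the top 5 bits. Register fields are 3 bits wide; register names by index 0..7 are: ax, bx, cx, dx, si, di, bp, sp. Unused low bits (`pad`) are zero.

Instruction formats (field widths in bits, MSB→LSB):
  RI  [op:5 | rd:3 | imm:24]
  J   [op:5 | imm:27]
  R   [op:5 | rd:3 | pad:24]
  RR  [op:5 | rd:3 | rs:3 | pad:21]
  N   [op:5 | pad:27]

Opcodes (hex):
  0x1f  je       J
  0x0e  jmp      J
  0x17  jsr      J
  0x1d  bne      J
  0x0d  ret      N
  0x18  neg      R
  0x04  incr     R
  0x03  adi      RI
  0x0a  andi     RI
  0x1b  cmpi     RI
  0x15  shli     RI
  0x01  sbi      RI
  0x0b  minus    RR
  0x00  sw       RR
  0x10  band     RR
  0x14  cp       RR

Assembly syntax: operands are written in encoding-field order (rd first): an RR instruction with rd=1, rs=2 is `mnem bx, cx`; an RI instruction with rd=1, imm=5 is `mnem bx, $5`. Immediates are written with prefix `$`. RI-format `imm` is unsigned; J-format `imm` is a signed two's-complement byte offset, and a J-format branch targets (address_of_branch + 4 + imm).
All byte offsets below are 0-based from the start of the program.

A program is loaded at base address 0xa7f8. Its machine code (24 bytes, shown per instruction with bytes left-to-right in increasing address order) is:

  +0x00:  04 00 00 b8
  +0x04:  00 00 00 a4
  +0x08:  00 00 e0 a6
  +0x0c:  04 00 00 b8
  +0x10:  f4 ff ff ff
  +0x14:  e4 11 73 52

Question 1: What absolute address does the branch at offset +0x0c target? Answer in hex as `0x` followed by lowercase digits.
[0c] 04 00 00 b8 → 0xb8000004
  op=0xb8000004>>27=0x17 ⇒ jsr (J)
  imm: (w>>0)&0x7ffffff=0x4 → $4
  target = base 0xa7f8 + off 0x0c + 4 + imm 4 = 0xa80c

0xa80c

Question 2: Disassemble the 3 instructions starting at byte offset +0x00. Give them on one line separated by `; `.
[00] 04 00 00 b8 → 0xb8000004
  opcode bits[31:27]=0x17: jsr/J
  [26:0] imm=4 = $4
[04] 00 00 00 a4 → 0xa4000000
  opcode bits[31:27]=0x14: cp/RR
  [26:24] rd=4 = si
  [23:21] rs=0 = ax
[08] 00 00 e0 a6 → 0xa6e00000
  opcode bits[31:27]=0x14: cp/RR
  [26:24] rd=6 = bp
  [23:21] rs=7 = sp

jsr $4; cp si, ax; cp bp, sp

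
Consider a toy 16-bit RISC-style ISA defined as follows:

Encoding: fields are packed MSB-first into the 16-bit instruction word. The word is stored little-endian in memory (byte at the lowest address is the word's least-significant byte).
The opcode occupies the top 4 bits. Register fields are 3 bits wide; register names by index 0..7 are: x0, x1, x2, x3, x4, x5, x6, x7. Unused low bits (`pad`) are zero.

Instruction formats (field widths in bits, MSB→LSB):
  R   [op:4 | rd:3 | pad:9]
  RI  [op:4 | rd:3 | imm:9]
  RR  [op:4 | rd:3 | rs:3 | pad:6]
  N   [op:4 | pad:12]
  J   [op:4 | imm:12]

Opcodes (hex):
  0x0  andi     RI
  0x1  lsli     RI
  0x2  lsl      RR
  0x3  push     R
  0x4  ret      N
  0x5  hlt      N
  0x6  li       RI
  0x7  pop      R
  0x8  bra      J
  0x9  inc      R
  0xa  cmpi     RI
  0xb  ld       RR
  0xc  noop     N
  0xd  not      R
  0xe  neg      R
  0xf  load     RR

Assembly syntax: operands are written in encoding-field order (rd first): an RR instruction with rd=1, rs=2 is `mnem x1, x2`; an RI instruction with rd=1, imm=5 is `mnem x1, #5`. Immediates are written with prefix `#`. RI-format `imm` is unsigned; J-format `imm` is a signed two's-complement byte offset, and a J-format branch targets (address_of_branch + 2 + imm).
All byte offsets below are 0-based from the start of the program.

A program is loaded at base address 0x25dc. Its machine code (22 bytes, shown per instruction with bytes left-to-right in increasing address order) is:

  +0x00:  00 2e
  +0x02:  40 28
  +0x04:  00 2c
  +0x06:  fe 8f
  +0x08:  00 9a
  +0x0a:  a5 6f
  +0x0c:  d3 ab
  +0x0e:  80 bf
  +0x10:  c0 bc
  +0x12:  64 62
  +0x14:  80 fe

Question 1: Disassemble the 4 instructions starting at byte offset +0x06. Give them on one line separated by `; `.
@+06  little-endian(fe 8f) = 0x8ffe
  top 4b → 0x8 → bra [J]
  imm@[11:0]=0xffe (s12→-2) ⇒ #-2
@+08  little-endian(00 9a) = 0x9a00
  top 4b → 0x9 → inc [R]
  rd@[11:9]=0x5 ⇒ x5
@+0a  little-endian(a5 6f) = 0x6fa5
  top 4b → 0x6 → li [RI]
  rd@[11:9]=0x7 ⇒ x7
  imm@[8:0]=0x1a5 ⇒ #421
@+0c  little-endian(d3 ab) = 0xabd3
  top 4b → 0xa → cmpi [RI]
  rd@[11:9]=0x5 ⇒ x5
  imm@[8:0]=0x1d3 ⇒ #467

bra #-2; inc x5; li x7, #421; cmpi x5, #467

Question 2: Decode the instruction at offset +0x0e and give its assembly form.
ld x7, x6

@+0e  little-endian(80 bf) = 0xbf80
  top 4b → 0xb → ld [RR]
  rd@[11:9]=0x7 ⇒ x7
  rs@[8:6]=0x6 ⇒ x6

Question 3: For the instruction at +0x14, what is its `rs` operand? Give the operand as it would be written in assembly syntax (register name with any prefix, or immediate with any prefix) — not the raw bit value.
x2

@+14  little-endian(80 fe) = 0xfe80
  top 4b → 0xf → load [RR]
  rd@[11:9]=0x7 ⇒ x7
  rs@[8:6]=0x2 ⇒ x2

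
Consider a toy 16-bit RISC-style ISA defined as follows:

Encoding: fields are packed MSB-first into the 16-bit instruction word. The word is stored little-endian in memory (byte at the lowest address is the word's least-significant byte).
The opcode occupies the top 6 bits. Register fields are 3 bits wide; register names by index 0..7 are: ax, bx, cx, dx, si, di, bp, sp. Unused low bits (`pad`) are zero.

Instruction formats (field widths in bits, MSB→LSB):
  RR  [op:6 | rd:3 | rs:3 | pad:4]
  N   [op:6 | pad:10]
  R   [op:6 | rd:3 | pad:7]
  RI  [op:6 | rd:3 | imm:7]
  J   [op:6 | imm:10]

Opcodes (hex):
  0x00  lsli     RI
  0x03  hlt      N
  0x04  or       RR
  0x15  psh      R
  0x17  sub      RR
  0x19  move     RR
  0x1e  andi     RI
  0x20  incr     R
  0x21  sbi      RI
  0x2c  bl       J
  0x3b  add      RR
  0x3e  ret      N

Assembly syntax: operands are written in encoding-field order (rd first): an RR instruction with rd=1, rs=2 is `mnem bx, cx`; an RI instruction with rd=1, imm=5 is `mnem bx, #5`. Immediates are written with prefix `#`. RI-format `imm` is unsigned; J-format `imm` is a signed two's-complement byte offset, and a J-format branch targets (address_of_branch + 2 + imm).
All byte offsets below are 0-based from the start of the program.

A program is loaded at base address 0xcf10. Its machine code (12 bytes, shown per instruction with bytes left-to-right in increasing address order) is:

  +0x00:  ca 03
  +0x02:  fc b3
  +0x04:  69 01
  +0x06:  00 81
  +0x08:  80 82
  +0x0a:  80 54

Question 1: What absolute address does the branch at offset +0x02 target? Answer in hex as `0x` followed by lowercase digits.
[02] fc b3 → 0xb3fc
  op=0xb3fc>>10=0x2c ⇒ bl (J)
  imm: (w>>0)&0x3ff=0x3fc (s10→-4) → #-4
  target = base 0xcf10 + off 0x02 + 2 + imm -4 = 0xcf10

0xcf10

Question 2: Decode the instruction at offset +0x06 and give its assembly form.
@+06  little-endian(00 81) = 0x8100
  opcode bits[15:10]=0x20: incr/R
  [9:7] rd=2 = cx

incr cx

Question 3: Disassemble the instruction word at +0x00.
lsli sp, #74

off 0x00: read ca 03 as little → 0x03ca
  op=0x03ca>>10=0x0 ⇒ lsli (RI)
  rd: (w>>7)&0x7=0x7 → sp
  imm: (w>>0)&0x7f=0x4a → #74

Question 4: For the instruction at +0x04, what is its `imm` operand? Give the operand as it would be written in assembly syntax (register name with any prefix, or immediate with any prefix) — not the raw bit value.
@+04  little-endian(69 01) = 0x0169
  opcode bits[15:10]=0x0: lsli/RI
  rd@[9:7]=0x2 ⇒ cx
  imm@[6:0]=0x69 ⇒ #105

#105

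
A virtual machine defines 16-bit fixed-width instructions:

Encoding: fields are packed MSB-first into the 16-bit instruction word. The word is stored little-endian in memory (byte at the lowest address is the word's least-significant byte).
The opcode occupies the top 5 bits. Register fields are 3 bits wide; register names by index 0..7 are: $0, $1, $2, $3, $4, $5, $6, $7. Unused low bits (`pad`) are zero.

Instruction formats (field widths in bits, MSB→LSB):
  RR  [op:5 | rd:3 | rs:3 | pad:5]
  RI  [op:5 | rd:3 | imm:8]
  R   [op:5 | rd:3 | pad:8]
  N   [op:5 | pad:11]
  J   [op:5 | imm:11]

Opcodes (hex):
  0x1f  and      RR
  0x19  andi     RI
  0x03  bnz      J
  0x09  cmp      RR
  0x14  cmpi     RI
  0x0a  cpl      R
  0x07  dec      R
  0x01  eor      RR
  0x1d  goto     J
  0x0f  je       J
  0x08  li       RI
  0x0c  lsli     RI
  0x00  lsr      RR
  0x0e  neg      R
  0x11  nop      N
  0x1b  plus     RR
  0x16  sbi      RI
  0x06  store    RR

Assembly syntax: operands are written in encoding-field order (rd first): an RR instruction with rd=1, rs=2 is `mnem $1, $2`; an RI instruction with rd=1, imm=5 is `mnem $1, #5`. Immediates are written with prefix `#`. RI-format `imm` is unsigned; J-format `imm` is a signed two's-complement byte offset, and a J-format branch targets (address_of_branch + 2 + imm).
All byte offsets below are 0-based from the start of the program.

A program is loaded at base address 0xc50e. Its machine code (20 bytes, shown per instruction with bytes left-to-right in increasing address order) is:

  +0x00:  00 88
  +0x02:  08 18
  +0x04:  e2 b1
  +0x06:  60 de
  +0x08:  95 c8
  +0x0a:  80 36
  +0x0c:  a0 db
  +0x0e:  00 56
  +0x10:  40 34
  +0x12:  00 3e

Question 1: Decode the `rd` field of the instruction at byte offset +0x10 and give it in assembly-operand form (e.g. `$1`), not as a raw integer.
$4

off 0x10: read 40 34 as little → 0x3440
  top 5b → 0x6 → store [RR]
  [10:8] rd=4 = $4
  [7:5] rs=2 = $2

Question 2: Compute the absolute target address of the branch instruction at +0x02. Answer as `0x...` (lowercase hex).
0xc51a

[02] 08 18 → 0x1808
  op=0x1808>>11=0x3 ⇒ bnz (J)
  imm: (w>>0)&0x7ff=0x8 → #8
  target = base 0xc50e + off 0x02 + 2 + imm 8 = 0xc51a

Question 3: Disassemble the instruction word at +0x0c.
[0c] a0 db → 0xdba0
  top 5b → 0x1b → plus [RR]
  [10:8] rd=3 = $3
  [7:5] rs=5 = $5

plus $3, $5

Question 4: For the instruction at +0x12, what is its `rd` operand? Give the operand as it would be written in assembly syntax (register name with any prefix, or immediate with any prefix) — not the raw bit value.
$6

off 0x12: read 00 3e as little → 0x3e00
  opcode bits[15:11]=0x7: dec/R
  [10:8] rd=6 = $6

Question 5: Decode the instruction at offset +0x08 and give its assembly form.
andi $0, #149

+0x08: 95 c8 ⇒ word 0xc895 (little)
  opcode bits[15:11]=0x19: andi/RI
  rd: (w>>8)&0x7=0x0 → $0
  imm: (w>>0)&0xff=0x95 → #149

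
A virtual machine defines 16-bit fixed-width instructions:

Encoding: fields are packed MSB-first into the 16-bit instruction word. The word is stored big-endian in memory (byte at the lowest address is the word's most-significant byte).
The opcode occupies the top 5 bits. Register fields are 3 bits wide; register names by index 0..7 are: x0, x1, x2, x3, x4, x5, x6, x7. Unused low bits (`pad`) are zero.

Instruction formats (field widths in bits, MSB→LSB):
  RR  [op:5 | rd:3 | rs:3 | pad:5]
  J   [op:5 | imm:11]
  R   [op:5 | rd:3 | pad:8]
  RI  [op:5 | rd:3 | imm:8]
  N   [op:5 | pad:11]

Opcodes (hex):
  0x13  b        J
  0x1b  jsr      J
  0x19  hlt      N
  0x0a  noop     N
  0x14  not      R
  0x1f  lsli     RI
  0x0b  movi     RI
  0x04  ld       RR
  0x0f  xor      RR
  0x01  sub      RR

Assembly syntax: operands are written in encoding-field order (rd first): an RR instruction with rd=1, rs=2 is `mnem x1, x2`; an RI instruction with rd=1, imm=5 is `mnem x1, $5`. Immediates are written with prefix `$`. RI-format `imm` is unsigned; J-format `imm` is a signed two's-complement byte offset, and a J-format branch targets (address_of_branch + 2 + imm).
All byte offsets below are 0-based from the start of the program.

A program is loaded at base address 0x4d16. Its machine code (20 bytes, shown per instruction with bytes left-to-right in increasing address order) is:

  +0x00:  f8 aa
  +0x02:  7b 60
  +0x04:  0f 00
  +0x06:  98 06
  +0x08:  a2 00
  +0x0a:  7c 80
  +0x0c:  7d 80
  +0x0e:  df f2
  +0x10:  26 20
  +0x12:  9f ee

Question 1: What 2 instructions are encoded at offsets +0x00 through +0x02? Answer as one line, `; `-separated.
lsli x0, $170; xor x3, x3

@+00  big-endian(f8 aa) = 0xf8aa
  opcode bits[15:11]=0x1f: lsli/RI
  rd@[10:8]=0x0 ⇒ x0
  imm@[7:0]=0xaa ⇒ $170
@+02  big-endian(7b 60) = 0x7b60
  opcode bits[15:11]=0xf: xor/RR
  rd@[10:8]=0x3 ⇒ x3
  rs@[7:5]=0x3 ⇒ x3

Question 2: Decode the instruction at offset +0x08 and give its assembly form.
not x2

off 0x08: read a2 00 as big → 0xa200
  top 5b → 0x14 → not [R]
  rd: (w>>8)&0x7=0x2 → x2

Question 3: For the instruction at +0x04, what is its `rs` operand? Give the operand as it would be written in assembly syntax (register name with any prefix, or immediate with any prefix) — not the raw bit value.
off 0x04: read 0f 00 as big → 0x0f00
  opcode bits[15:11]=0x1: sub/RR
  rd: (w>>8)&0x7=0x7 → x7
  rs: (w>>5)&0x7=0x0 → x0

x0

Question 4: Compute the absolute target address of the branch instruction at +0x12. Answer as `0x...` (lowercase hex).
0x4d18

+0x12: 9f ee ⇒ word 0x9fee (big)
  op=0x9fee>>11=0x13 ⇒ b (J)
  [10:0] imm=2030 (s11→-18) = $-18
  target = base 0x4d16 + off 0x12 + 2 + imm -18 = 0x4d18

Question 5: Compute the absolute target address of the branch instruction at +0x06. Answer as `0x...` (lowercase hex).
0x4d24

off 0x06: read 98 06 as big → 0x9806
  op=0x9806>>11=0x13 ⇒ b (J)
  [10:0] imm=6 = $6
  target = base 0x4d16 + off 0x06 + 2 + imm 6 = 0x4d24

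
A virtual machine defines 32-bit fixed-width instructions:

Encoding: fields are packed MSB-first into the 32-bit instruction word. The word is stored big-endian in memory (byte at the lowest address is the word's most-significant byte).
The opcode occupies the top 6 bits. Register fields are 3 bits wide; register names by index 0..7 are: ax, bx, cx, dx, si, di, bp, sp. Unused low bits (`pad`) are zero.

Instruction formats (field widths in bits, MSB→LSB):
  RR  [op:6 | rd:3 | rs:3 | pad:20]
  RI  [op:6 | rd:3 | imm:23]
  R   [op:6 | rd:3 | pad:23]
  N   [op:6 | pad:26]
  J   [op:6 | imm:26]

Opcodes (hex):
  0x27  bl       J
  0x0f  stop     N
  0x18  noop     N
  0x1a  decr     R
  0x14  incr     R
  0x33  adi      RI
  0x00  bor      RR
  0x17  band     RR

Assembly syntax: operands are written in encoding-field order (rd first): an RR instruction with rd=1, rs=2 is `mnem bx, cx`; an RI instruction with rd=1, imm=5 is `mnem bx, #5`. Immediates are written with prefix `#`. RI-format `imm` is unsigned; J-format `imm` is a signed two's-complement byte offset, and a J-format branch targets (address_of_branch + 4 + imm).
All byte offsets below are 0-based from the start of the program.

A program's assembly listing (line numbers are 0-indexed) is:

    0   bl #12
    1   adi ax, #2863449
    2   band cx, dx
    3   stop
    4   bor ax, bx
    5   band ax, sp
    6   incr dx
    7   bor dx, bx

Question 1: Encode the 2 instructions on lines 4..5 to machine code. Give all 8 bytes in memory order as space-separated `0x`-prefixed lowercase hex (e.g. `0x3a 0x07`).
line 4 (bor): pack op=0x0:6|rd=0:3|rs=1:3|pad=0:20 = 0x00100000; big→ 00 10 00 00
line 5 (band): pack op=0x17:6|rd=0:3|rs=7:3|pad=0:20 = 0x5c700000; big→ 5c 70 00 00

0x00 0x10 0x00 0x00 0x5c 0x70 0x00 0x00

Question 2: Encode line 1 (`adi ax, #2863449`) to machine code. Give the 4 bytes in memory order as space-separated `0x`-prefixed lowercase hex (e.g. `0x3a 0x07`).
0xcc 0x2b 0xb1 0x59

L1: adi op=0x33:6|rd=0:3|imm=2863449:23 ⇒ 0xcc2bb159 ⇒ big cc 2b b1 59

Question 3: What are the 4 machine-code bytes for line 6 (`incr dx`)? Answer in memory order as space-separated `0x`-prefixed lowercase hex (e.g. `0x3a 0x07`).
line 6 (incr): pack op=0x14:6|rd=3:3|pad=0:23 = 0x51800000; big→ 51 80 00 00

0x51 0x80 0x00 0x00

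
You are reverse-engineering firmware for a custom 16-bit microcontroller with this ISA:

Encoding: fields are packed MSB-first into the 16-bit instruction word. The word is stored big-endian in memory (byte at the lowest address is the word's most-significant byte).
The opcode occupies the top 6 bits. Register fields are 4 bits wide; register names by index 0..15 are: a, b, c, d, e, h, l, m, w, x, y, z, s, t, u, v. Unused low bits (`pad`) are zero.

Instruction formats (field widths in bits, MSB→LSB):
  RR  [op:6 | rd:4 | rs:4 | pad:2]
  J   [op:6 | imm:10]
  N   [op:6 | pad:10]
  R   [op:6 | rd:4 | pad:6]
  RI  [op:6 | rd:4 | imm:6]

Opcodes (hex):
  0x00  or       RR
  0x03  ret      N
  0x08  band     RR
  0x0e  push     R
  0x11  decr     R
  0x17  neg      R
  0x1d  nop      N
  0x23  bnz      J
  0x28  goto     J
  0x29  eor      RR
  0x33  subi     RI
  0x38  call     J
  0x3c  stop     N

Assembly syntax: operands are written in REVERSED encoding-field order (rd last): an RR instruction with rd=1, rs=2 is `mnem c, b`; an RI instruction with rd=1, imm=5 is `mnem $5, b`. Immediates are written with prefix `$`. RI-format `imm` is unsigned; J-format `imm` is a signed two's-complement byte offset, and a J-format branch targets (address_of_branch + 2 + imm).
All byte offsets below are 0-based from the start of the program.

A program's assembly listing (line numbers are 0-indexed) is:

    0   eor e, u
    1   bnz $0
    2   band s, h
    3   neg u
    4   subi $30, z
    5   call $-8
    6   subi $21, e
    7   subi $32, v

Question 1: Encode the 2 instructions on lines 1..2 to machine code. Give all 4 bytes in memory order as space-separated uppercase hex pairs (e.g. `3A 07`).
8C 00 21 70

L1: bnz op=0x23:6|imm=0:10 ⇒ 0x8c00 ⇒ big 8c 00
L2: band op=0x8:6|rd=5:4|rs=12:4|pad=0:2 ⇒ 0x2170 ⇒ big 21 70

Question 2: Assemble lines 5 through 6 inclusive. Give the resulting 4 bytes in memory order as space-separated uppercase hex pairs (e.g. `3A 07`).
E3 F8 CD 15

line 5 (call): pack op=0x38:6|imm=-8:10 = 0xe3f8; big→ e3 f8
line 6 (subi): pack op=0x33:6|rd=4:4|imm=21:6 = 0xcd15; big→ cd 15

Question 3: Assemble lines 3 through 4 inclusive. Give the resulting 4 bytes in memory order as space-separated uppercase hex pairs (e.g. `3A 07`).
5F 80 CE DE

3. neg fields op=0x17:6|rd=14:4|pad=0:6 → word 5f80h → 5f 80
4. subi fields op=0x33:6|rd=11:4|imm=30:6 → word cedeh → ce de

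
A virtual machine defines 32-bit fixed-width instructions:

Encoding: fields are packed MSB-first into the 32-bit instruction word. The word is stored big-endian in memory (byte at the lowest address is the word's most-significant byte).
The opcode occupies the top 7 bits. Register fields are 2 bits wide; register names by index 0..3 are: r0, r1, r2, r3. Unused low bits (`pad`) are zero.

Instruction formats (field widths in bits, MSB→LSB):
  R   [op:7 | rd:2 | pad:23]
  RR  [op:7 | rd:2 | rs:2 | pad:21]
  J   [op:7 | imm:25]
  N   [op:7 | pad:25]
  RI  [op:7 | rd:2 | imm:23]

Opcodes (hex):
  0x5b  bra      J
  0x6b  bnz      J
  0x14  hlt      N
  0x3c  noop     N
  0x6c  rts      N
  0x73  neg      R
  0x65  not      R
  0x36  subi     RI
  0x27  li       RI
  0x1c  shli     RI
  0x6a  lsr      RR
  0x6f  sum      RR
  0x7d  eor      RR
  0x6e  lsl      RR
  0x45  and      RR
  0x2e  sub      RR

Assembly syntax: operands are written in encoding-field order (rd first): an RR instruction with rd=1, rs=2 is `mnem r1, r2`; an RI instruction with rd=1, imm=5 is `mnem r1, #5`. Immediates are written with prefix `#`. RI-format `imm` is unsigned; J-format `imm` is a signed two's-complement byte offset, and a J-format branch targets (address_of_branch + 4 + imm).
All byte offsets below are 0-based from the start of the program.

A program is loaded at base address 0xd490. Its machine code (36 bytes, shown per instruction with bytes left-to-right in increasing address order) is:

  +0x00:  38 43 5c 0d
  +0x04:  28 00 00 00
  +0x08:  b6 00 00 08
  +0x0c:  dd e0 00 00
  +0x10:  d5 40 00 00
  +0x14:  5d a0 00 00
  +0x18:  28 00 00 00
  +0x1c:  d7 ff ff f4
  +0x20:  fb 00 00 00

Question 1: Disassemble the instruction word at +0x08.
[08] b6 00 00 08 → 0xb6000008
  op=0xb6000008>>25=0x5b ⇒ bra (J)
  imm: (w>>0)&0x1ffffff=0x8 → #8

bra #8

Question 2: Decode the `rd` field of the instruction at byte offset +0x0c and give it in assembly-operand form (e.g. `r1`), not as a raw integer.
[0c] dd e0 00 00 → 0xdde00000
  opcode bits[31:25]=0x6e: lsl/RR
  [24:23] rd=3 = r3
  [22:21] rs=3 = r3

r3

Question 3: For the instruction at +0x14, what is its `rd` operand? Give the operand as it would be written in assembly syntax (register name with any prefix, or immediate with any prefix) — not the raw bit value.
r3

off 0x14: read 5d a0 00 00 as big → 0x5da00000
  top 7b → 0x2e → sub [RR]
  [24:23] rd=3 = r3
  [22:21] rs=1 = r1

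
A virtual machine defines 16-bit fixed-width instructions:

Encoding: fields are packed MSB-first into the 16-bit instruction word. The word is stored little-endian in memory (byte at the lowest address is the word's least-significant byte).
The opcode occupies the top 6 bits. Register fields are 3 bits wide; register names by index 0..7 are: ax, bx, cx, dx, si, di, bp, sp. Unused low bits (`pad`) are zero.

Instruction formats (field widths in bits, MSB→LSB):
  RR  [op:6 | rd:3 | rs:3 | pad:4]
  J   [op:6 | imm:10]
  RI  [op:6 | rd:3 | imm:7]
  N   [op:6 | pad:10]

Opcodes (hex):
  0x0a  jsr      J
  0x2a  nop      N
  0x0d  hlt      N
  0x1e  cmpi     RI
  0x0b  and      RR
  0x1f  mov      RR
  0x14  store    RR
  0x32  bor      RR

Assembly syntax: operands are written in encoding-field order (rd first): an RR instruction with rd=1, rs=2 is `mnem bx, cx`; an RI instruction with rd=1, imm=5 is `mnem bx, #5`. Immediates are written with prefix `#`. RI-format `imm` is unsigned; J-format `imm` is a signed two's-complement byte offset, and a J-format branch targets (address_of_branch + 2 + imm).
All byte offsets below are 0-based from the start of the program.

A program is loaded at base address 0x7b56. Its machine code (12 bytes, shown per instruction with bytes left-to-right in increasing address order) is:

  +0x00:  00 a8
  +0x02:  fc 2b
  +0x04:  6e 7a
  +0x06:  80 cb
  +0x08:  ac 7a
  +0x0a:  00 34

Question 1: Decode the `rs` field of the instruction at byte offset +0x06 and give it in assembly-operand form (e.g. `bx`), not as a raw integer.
off 0x06: read 80 cb as little → 0xcb80
  top 6b → 0x32 → bor [RR]
  [9:7] rd=7 = sp
  [6:4] rs=0 = ax

ax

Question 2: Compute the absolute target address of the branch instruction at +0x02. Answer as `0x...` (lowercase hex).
+0x02: fc 2b ⇒ word 0x2bfc (little)
  op=0x2bfc>>10=0xa ⇒ jsr (J)
  imm@[9:0]=0x3fc (s10→-4) ⇒ #-4
  target = base 0x7b56 + off 0x02 + 2 + imm -4 = 0x7b56

0x7b56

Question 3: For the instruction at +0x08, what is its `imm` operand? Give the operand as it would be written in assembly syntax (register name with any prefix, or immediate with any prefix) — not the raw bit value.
#44

@+08  little-endian(ac 7a) = 0x7aac
  top 6b → 0x1e → cmpi [RI]
  rd: (w>>7)&0x7=0x5 → di
  imm: (w>>0)&0x7f=0x2c → #44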